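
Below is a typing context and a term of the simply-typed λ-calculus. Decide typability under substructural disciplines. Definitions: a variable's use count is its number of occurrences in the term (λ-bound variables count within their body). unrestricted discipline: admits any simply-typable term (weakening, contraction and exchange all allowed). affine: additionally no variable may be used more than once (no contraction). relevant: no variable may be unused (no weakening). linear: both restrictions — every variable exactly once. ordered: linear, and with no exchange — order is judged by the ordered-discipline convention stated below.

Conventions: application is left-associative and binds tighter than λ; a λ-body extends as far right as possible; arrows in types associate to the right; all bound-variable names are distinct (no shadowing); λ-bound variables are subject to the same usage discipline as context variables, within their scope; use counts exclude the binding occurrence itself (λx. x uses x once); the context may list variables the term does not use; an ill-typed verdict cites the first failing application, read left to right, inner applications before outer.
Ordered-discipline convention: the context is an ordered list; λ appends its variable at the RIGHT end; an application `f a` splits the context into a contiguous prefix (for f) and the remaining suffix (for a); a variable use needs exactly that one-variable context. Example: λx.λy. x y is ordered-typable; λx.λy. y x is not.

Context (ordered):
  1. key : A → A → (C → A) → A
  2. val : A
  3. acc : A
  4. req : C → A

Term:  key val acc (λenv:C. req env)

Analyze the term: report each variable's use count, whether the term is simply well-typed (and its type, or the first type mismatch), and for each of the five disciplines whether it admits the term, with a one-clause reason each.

usage: key: 1×, val: 1×, acc: 1×, req: 1×, env (λ-bound): 1×
order of uses: key, val, acc, req, env
typing: well-typed — term : A
ordered: ✓ — one use each (key, val, acc, req, env); ordered split holds
linear: ✓ — each of key, val, acc, req, env used exactly once
affine: ✓ — none of key, val, acc, req, env used more than once
relevant: ✓ — none of key, val, acc, req, env goes unused
unrestricted: ✓ — well-typed at A; no restrictions here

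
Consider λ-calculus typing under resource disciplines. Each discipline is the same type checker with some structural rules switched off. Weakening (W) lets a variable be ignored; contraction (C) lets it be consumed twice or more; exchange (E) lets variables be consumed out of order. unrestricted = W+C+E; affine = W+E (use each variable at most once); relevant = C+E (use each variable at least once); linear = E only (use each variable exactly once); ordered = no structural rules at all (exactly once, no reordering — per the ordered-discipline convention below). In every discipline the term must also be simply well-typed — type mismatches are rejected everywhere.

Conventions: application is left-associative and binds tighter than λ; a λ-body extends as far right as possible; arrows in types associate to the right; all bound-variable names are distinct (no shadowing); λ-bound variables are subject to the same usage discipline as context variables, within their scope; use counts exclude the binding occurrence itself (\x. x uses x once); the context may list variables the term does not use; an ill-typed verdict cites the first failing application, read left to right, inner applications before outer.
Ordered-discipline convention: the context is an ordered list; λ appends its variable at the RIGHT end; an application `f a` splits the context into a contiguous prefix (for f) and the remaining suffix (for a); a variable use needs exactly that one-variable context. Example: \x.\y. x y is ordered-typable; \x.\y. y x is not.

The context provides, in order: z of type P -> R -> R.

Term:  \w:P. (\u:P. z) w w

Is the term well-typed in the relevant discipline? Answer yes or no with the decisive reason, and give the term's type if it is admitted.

no — unused: u — weakening required
use counts: z ×1, w (bound) ×2, u (bound) ×0
use order (left to right): z, w, w
typing: the term checks, with type P -> R -> R
summary: ordered ✗ · linear ✗ · affine ✗ · relevant ✗ · unrestricted ✓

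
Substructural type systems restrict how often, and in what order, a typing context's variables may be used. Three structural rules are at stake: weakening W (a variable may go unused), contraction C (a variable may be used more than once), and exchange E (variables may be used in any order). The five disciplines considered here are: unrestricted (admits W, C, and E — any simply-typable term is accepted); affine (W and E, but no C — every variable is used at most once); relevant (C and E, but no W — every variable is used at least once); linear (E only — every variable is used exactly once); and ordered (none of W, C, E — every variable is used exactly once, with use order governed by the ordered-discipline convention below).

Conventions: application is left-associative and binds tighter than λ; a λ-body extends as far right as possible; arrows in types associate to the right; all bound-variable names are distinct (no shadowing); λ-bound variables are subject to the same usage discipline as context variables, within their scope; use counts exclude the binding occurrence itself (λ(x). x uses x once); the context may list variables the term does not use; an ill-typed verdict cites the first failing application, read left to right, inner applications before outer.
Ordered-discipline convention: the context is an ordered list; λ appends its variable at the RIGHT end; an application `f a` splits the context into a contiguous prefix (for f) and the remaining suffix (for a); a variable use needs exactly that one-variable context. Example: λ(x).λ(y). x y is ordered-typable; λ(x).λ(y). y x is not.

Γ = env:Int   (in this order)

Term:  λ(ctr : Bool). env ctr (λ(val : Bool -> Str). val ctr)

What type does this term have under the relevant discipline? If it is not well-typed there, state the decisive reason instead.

not well-typed under relevant — fails simple typing
variable uses: env=1; ctr (λ-bound)=2; val (λ-bound)=1
left-to-right use order: env, ctr, val, ctr
typing: ill-typed: non-function type Int applied to an argument
per-discipline verdicts: ordered ✗; linear ✗; affine ✗; relevant ✗; unrestricted ✗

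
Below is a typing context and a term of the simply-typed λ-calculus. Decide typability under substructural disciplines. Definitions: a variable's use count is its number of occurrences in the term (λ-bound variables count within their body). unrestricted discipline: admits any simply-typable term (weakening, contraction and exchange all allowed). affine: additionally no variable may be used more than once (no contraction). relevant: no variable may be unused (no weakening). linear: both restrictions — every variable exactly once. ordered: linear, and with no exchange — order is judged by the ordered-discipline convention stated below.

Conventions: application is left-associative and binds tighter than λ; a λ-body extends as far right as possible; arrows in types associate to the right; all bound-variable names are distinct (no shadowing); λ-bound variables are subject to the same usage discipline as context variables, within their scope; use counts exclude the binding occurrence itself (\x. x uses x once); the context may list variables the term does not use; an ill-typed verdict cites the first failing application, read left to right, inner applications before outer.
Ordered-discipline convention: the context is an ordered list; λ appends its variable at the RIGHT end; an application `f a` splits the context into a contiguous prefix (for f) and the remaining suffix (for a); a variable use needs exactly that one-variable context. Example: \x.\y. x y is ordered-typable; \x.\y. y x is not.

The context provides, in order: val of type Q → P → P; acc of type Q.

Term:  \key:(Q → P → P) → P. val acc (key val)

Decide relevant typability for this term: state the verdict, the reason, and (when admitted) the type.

yes — val, acc, key: all used, weakening unneeded; term : ((Q → P → P) → P) → P
counts: val ×2; acc ×1; key (λ-bound) ×1
uses in reading order: val, acc, key, val
typing: the term checks, with type ((Q → P → P) → P) → P
across the five disciplines: ordered ✗ · linear ✗ · affine ✗ · relevant ✓ · unrestricted ✓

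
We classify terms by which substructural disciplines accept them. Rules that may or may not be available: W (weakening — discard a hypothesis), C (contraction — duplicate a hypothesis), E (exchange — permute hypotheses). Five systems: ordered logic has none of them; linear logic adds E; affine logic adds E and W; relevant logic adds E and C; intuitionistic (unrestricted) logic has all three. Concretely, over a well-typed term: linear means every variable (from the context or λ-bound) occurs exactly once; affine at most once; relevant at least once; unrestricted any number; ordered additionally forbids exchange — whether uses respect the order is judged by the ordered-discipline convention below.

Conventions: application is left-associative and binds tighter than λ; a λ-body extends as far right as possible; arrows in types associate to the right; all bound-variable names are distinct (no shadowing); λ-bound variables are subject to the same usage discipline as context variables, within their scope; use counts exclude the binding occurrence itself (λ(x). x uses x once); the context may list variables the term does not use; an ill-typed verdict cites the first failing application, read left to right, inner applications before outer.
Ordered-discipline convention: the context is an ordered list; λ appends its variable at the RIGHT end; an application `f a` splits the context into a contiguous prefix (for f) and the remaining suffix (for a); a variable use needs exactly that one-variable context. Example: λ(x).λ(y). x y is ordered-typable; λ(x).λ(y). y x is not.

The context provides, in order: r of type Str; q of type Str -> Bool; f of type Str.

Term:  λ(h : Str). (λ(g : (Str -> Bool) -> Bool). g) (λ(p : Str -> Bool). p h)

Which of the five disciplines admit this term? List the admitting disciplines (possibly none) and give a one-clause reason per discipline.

accepted by: affine, unrestricted
usage: r=0; q=0; f=0; h [bound]=1; g [bound]=1; p [bound]=1
left-to-right use order: g, p, h
typing: ✓ — Str -> (Str -> Bool) -> Bool
ordered: ✗ — needs weakening: r, q, f unused
linear: ✗ — needs weakening: r, q, f unused
affine: ✓ — at most one use each (r, q, f, h, g, p)
relevant: ✗ — needs weakening: r, q, f unused
unrestricted: ✓ — simply typable at Str -> (Str -> Bool) -> Bool; W, C, E all held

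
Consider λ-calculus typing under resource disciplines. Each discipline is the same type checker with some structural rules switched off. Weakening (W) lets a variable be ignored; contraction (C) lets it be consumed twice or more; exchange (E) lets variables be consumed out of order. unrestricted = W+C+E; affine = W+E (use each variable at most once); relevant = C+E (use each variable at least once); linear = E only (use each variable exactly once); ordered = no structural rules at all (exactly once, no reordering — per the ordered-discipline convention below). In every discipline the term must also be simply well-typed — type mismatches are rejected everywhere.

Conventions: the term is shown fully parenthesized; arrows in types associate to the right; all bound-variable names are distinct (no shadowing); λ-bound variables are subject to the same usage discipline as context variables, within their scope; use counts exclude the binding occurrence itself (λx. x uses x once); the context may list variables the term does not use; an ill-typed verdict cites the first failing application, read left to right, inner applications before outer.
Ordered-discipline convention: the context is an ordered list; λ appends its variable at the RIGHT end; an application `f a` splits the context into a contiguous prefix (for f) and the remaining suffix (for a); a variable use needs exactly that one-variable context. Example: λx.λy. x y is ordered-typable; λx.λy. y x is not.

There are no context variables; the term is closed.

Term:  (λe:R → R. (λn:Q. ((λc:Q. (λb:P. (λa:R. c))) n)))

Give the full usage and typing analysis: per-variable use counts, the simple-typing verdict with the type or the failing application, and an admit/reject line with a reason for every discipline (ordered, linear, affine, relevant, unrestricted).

use counts: e (λ-bound)=0, n (λ-bound)=1, c (λ-bound)=1, b (λ-bound)=0, a (λ-bound)=0
uses in reading order: c, n
typing: well-typed — term : (R → R) → Q → P → R → Q
ordered ✗ (unused: e, b, a — weakening required)
linear ✗ (unused: e, b, a — weakening required)
affine ✓ (no duplicate uses among e, n, c, b, a)
relevant ✗ (unused: e, b, a — weakening required)
unrestricted ✓ (well-typed at (R → R) → Q → P → R → Q; no restrictions here)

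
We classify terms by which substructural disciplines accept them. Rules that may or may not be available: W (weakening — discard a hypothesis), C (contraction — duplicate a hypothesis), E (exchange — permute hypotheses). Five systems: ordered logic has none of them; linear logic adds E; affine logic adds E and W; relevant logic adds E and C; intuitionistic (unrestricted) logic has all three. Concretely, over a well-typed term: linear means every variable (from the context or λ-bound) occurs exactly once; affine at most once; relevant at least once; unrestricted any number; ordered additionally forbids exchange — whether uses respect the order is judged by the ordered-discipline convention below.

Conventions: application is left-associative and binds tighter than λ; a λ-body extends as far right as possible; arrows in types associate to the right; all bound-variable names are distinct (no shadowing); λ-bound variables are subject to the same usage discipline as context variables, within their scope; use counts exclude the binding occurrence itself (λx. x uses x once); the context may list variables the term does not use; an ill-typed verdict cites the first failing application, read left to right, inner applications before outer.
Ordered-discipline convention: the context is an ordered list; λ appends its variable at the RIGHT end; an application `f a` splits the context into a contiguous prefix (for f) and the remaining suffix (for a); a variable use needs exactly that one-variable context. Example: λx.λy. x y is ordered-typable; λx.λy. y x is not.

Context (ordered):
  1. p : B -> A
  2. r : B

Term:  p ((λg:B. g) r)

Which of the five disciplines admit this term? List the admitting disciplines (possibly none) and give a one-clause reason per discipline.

accepted by: ordered, linear, affine, relevant, unrestricted
counts: p ×1, r ×1, g (bound) ×1
use order (left to right): p, g, r
typing: ✓ — A
ordered: ✓, single-use (p, r, g), ordered derivation ok
linear: ✓, single use per variable (p, r, g)
affine: ✓, none of p, r, g used more than once
relevant: ✓, none of p, r, g goes unused
unrestricted: ✓, type-checks (A) and nothing is barred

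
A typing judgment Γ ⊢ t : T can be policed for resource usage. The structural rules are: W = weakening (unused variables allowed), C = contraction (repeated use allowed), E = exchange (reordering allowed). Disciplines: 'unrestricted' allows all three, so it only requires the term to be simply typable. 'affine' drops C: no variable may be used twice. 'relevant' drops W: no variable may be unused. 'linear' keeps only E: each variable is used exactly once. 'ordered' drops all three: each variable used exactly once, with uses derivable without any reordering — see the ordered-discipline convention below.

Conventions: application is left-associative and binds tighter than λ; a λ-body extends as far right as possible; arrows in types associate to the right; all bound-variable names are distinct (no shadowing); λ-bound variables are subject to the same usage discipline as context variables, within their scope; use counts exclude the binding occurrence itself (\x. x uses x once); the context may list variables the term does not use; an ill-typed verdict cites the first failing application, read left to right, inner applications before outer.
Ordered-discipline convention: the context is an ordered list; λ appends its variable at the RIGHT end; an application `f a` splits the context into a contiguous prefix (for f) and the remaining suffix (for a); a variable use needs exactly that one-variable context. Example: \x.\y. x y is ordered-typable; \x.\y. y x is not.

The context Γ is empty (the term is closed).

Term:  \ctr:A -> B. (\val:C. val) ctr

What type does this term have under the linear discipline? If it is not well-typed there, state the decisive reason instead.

not well-typed under linear — fails simple typing
usage: ctr (bound): 1; val (bound): 1
left-to-right use order: val, ctr
typing: ill-typed: an argument A -> B mismatches the expected C
across the five disciplines: ordered ✗ | linear ✗ | affine ✗ | relevant ✗ | unrestricted ✗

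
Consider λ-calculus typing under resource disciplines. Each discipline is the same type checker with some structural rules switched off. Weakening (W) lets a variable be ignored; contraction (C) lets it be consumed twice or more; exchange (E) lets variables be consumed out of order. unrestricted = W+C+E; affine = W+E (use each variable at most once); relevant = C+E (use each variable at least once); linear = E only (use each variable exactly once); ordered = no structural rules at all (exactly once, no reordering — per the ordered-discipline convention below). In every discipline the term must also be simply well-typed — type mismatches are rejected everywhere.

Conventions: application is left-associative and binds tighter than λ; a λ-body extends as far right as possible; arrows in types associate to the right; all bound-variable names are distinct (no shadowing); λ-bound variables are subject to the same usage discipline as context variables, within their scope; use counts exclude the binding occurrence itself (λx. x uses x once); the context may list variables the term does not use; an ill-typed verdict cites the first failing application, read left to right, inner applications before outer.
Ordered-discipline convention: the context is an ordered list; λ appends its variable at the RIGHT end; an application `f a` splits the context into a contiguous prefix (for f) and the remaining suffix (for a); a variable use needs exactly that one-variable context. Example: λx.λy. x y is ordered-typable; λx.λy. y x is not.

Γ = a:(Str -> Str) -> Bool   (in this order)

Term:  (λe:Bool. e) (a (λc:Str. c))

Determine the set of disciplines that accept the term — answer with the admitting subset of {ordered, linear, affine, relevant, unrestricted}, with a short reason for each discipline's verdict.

admitted in: ordered, linear, affine, relevant, unrestricted
counts: a ×1, e (bound) ×1, c (bound) ×1
uses in reading order: e, a, c
typing: well-typed at Bool
ordered ✓ (a, e, c once each; derivable with no W/C/E)
linear ✓ (a, e, c: one use apiece)
affine ✓ (at most one use each (a, e, c))
relevant ✓ (a, e, c: all used, weakening unneeded)
unrestricted ✓ (type-checks (Bool) and nothing is barred)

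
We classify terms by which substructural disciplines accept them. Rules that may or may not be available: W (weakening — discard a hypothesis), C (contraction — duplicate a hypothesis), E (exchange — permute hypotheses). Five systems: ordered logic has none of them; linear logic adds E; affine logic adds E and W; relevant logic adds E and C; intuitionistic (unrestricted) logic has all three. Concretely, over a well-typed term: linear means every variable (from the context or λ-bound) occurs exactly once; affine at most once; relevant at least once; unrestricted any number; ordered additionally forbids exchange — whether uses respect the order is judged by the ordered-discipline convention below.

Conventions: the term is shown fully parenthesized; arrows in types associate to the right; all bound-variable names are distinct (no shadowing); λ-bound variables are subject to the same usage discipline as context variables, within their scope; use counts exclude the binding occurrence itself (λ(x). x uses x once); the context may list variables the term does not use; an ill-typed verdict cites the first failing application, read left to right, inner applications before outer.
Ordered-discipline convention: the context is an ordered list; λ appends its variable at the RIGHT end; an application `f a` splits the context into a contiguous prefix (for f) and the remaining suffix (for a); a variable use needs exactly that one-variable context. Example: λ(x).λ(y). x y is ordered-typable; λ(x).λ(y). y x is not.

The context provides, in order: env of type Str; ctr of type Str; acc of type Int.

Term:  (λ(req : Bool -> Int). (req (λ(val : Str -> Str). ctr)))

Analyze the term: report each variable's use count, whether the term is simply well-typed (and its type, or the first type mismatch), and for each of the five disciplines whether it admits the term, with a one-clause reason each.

usage: env=0, ctr=1, acc=0, req (λ-bound)=1, val (λ-bound)=0
use order (left to right): req, ctr
typing: ill-typed: an application expects Bool but receives (Str -> Str) -> Str
ordered ✗ (not simply typable)
linear ✗ (fails simple typing)
affine ✗ (a type mismatch blocks all five)
relevant ✗ (the type mismatch rejects it)
unrestricted ✗ (not simply typable)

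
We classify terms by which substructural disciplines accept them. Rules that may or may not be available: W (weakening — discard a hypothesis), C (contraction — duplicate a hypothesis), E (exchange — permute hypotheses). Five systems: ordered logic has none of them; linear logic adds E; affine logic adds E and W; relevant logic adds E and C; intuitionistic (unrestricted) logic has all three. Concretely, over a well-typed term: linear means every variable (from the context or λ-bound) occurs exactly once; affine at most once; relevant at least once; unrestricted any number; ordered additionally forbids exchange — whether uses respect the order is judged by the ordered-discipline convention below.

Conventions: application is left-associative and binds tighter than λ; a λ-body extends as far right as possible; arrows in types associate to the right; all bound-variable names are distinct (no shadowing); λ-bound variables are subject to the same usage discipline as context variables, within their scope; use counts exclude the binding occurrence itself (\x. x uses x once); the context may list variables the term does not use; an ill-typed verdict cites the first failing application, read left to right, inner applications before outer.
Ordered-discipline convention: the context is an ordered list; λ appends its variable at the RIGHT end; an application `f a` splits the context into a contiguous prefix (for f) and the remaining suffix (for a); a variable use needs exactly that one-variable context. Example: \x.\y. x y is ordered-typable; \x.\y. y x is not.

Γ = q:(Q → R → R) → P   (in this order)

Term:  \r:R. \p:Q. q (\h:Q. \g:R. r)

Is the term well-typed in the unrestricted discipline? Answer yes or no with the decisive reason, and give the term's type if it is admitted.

yes — simply typable at R → Q → P; W, C, E all held; term : R → Q → P
variable uses: q: 1, r (λ-bound): 1, p (λ-bound): 0, h (λ-bound): 0, g (λ-bound): 0
use order (left to right): q, r
typing: the term checks, with type R → Q → P
all disciplines: ordered ✗ | linear ✗ | affine ✓ | relevant ✗ | unrestricted ✓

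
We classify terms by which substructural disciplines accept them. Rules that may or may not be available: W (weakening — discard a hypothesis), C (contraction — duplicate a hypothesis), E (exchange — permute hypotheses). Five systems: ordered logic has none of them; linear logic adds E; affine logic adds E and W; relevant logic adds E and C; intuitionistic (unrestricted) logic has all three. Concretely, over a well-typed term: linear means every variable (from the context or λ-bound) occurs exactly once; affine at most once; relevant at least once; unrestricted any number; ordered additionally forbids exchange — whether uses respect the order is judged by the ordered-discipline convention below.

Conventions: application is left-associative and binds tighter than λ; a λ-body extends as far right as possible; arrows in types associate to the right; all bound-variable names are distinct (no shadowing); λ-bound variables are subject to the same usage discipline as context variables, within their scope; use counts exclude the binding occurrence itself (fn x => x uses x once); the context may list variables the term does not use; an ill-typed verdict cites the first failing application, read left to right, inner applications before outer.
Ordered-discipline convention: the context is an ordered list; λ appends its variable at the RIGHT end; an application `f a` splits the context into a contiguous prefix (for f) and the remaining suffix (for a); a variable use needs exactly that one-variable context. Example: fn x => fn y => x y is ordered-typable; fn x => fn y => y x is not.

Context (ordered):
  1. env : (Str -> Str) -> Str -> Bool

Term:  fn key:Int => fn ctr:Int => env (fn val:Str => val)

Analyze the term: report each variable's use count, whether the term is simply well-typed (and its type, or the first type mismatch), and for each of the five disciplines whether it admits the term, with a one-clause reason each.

use counts: env=1; key (λ-bound)=0; ctr (λ-bound)=0; val (λ-bound)=1
order of uses: env, val
typing: the term checks, with type Int -> Int -> Str -> Bool
ordered ✗ (needs weakening: key, ctr unused)
linear ✗ (needs weakening: key, ctr unused)
affine ✓ (no duplicate uses among env, key, ctr, val)
relevant ✗ (needs weakening: key, ctr unused)
unrestricted ✓ (well-typed at Int -> Int -> Str -> Bool; no restrictions here)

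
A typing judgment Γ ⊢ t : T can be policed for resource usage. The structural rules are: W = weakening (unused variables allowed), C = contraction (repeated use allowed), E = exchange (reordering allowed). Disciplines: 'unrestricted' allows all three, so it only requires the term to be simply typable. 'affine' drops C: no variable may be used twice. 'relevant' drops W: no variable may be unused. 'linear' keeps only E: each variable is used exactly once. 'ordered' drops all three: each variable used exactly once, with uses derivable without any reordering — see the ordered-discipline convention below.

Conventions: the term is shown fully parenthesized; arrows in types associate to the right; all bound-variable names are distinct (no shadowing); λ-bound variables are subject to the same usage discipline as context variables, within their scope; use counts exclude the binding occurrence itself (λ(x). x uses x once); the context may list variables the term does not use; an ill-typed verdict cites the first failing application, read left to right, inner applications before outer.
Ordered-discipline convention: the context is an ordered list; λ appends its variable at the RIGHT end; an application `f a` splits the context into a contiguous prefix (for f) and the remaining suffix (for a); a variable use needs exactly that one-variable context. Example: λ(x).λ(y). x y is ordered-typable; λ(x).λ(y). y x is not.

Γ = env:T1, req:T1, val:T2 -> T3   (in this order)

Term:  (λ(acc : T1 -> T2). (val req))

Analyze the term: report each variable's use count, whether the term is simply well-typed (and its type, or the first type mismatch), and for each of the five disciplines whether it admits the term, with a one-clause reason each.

counts: env ×0, req ×1, val ×1, acc (bound) ×0
left-to-right use order: val, req
typing: ill-typed: an application expects T2 but receives T1
ordered: ✗ — a type mismatch blocks all five
linear: ✗ — the type mismatch rejects it
affine: ✗ — not simply typable
relevant: ✗ — fails simple typing
unrestricted: ✗ — a type mismatch blocks all five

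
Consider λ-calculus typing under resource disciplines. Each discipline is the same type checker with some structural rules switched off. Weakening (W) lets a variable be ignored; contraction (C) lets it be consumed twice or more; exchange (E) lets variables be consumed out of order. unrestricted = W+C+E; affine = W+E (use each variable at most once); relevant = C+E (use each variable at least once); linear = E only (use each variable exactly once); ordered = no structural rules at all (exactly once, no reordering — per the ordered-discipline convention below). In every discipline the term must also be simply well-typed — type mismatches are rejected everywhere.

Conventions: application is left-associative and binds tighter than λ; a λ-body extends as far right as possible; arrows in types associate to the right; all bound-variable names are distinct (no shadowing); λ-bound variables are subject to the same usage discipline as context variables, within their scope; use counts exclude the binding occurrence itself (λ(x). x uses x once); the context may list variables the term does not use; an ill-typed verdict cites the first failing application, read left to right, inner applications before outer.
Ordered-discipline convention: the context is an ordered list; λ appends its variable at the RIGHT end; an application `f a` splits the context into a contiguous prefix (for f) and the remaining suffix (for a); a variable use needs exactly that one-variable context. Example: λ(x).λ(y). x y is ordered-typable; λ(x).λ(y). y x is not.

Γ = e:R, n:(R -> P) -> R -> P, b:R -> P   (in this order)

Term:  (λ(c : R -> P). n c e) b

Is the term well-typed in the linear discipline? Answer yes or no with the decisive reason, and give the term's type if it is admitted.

yes — exactly-once usage across e, n, b, c; term : P
counts: e: 1; n: 1; b: 1; c (λ-bound): 1
left-to-right use order: n, c, e, b
typing: the term checks, with type P
per-discipline verdicts: ordered ✗ | linear ✓ | affine ✓ | relevant ✓ | unrestricted ✓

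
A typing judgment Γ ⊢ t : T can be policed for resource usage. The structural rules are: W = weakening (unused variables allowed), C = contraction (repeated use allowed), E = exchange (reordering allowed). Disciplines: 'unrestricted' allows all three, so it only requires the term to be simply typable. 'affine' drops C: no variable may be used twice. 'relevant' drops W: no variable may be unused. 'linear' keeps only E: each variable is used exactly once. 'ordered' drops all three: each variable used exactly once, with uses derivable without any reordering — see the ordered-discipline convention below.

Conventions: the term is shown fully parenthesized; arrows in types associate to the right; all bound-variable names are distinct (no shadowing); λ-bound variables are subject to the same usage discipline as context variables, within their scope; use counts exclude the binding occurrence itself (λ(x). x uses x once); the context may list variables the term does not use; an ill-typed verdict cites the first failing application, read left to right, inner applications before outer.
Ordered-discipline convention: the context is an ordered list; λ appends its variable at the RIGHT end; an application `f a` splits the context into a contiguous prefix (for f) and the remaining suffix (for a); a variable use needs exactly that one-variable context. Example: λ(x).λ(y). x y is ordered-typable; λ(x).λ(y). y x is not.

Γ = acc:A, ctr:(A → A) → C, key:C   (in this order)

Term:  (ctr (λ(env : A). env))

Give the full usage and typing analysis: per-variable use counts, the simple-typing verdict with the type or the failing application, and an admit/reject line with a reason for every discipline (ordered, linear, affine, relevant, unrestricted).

counts: acc: 0×, ctr: 1×, key: 0×, env (bound): 1×
uses in reading order: ctr, env
typing: ✓ — C
ordered: ✗ — acc, key never used (weakening)
linear: ✗ — acc, key never used (weakening)
affine: ✓ — at most one use each (acc, ctr, key, env)
relevant: ✗ — acc, key never used (weakening)
unrestricted: ✓ — typability at C is all that's needed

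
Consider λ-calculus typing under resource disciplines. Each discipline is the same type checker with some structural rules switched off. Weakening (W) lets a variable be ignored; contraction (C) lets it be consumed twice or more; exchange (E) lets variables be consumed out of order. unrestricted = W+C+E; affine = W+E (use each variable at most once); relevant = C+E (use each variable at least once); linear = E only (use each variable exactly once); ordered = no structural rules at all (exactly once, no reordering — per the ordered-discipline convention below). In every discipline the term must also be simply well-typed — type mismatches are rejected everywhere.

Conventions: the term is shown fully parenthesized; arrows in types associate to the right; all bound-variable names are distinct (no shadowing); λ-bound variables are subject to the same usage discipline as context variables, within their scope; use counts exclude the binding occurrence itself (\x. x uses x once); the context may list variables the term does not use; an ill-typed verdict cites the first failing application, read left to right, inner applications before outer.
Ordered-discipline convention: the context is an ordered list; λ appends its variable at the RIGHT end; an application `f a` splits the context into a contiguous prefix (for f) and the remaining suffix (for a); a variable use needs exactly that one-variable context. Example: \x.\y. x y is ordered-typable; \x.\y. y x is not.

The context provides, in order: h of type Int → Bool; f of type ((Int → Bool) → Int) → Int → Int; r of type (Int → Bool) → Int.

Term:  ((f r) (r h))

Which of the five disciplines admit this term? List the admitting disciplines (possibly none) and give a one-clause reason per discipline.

admitted in: relevant, unrestricted
counts: h=1; f=1; r=2
use order (left to right): f, r, r, h
typing: ✓ — Int
ordered ✗ (repeated use of r ×2)
linear ✗ (repeated use of r ×2)
affine ✗ (repeated use of r ×2)
relevant ✓ (h, f, r: all used, weakening unneeded)
unrestricted ✓ (type-checks (Int) and nothing is barred)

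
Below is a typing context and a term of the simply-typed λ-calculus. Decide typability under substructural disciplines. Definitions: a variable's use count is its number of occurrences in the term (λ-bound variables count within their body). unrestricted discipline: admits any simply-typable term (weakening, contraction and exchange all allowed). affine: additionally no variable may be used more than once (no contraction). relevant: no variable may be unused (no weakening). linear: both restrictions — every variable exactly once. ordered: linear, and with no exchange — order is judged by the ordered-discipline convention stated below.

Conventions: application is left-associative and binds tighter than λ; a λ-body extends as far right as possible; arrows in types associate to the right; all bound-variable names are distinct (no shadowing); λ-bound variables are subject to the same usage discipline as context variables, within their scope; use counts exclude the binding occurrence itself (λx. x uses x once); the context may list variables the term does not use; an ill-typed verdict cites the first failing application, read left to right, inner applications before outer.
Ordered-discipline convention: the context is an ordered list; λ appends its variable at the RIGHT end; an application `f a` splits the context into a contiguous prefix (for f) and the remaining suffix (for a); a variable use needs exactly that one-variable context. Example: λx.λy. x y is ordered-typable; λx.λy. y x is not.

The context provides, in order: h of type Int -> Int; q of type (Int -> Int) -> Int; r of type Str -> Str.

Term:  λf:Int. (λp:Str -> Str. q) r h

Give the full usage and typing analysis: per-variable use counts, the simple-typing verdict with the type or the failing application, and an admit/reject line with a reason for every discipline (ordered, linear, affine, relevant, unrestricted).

use counts: h=1, q=1, r=1, f (bound)=0, p (bound)=0
order of uses: q, r, h
typing: well-typed — term : Int -> Int
ordered: ✗, f, p never used (weakening)
linear: ✗, f, p never used (weakening)
affine: ✓, no duplicate uses among h, q, r, f, p
relevant: ✗, f, p never used (weakening)
unrestricted: ✓, type-checks (Int -> Int) and nothing is barred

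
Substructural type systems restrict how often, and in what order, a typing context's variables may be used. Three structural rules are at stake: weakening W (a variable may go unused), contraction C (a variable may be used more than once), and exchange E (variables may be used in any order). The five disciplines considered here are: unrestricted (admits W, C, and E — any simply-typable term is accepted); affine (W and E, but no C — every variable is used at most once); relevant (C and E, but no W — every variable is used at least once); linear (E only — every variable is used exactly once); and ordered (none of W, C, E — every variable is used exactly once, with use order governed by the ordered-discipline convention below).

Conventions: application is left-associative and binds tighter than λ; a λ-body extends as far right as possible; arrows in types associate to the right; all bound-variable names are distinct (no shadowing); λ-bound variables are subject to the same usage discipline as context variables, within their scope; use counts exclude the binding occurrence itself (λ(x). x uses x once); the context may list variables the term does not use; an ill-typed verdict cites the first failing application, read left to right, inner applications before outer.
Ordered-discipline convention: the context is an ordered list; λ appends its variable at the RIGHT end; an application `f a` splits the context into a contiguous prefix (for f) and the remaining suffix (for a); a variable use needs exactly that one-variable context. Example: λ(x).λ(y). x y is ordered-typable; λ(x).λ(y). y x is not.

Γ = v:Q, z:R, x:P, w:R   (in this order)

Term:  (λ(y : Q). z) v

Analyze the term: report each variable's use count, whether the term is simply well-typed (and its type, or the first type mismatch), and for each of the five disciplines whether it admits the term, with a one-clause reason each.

use counts: v=1; z=1; x=0; w=0; y (λ-bound)=0
order of uses: z, v
typing: well-typed at R
ordered ✗ (x, w, y never used (weakening))
linear ✗ (x, w, y never used (weakening))
affine ✓ (none of v, z, x, w, y used more than once)
relevant ✗ (x, w, y never used (weakening))
unrestricted ✓ (well-typed at R; no restrictions here)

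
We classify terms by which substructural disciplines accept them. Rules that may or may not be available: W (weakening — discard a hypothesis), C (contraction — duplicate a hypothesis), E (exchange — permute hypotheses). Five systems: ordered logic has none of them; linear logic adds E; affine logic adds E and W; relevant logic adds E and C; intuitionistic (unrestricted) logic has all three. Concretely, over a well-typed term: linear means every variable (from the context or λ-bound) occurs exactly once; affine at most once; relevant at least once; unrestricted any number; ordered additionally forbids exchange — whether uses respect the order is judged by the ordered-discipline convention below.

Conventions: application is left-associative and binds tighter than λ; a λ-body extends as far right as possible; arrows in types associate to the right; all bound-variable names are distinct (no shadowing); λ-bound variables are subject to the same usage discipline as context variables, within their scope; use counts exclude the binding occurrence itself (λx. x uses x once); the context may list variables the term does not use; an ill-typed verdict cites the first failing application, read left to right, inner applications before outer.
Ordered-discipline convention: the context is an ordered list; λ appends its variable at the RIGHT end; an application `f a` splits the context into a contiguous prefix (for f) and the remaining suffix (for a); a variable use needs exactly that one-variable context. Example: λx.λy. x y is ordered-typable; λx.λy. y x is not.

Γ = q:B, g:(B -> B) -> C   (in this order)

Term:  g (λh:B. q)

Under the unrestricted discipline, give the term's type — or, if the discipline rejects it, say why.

term : C
usage: q: 1×, g: 1×, h [bound]: 0×
left-to-right use order: g, q
typing: ✓ — C
summary: ordered ✗ · linear ✗ · affine ✓ · relevant ✗ · unrestricted ✓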